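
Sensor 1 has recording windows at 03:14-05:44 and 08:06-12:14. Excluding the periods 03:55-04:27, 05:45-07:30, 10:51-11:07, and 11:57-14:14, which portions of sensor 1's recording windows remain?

03:14-03:55, 04:27-05:44, 08:06-10:51, 11:07-11:57

03:14-05:44 with B removed leaves 03:14-03:55, 04:27-05:44.
08:06-12:14 with B removed leaves 08:06-10:51, 11:07-11:57.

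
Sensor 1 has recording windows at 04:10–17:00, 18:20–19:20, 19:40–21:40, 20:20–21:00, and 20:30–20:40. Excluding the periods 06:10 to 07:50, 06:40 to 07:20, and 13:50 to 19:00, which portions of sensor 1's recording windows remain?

04:10–06:10, 07:50–13:50, 19:00–19:20, 19:40–21:40

A, merged: 04:10–17:00, 18:20–19:20, 19:40–21:40.
B, merged: 06:10–07:50, 13:50–19:00.
04:10–17:00 with B removed leaves 04:10–06:10, 07:50–13:50.
18:20–19:20 with B removed leaves 19:00–19:20.
19:40–21:40 is untouched.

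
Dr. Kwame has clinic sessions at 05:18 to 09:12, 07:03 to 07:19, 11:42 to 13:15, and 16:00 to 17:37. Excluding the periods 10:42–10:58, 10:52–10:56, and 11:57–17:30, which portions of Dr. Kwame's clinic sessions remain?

05:18–09:12, 11:42–11:57, 17:30–17:37

Merge the first list: 05:18–09:12, 11:42–13:15, 16:00–17:37.
Merge the second list: 10:42–10:58, 11:57–17:30.
05:18–09:12 is untouched.
11:42–13:15 with B removed leaves 11:42–11:57.
16:00–17:37 with B removed leaves 17:30–17:37.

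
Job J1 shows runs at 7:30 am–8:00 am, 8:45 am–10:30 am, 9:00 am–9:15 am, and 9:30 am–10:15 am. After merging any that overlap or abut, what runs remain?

7:30 am–8:00 am, 8:45 am–10:30 am

8:45 am–10:30 am is disjoint → start new block.
9:00 am–9:15 am overlaps/touches 8:45 am–10:30 am → extend to 8:45 am–10:30 am.
9:30 am–10:15 am overlaps/touches 8:45 am–10:30 am → extend to 8:45 am–10:30 am.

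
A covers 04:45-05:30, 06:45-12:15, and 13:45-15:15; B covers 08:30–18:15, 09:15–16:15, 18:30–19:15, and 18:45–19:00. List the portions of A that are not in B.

B, merged: 08:30–18:15, 18:30–19:15.
04:45–05:30: nothing removed.
06:45–12:15 \ B = 06:45–08:30.
13:45–15:15: entirely removed.

04:45–05:30, 06:45–08:30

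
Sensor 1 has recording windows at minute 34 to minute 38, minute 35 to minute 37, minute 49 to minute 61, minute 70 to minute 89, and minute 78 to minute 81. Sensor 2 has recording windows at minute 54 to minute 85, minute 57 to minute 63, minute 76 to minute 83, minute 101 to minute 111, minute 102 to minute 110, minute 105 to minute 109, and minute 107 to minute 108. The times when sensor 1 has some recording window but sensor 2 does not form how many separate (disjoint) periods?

3

Merge the first list: minute 34 to minute 38, minute 49 to minute 61, minute 70 to minute 89.
Merge the second list: minute 54 to minute 85, minute 101 to minute 111.
A \ B = minute 34 to minute 38, minute 49 to minute 54, minute 85 to minute 89.
That is 3 disjoint pieces.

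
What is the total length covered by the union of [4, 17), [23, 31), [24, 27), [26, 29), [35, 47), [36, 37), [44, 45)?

33

Merged: [4, 17), [23, 31), [35, 47).
Lengths: 13 + 8 + 12 = 33.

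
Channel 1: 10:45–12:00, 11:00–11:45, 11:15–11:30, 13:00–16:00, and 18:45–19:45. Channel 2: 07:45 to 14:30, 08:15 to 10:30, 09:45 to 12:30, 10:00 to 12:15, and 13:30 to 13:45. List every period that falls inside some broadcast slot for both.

Merge the first list: 10:45–12:00, 13:00–16:00, 18:45–19:45.
Merge the second list: 07:45–14:30.
10:45–12:00 overlaps B on 10:45–12:00.
13:00–16:00 overlaps B on 13:00–14:30.
18:45–19:45 falls entirely outside B.

10:45–12:00, 13:00–14:30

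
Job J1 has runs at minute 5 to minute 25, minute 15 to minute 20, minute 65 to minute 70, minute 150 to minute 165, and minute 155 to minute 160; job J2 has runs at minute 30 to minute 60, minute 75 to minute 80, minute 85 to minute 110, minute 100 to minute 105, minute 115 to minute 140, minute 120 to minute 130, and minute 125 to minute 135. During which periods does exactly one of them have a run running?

Merge the first list: minute 5 to minute 25, minute 65 to minute 70, minute 150 to minute 165.
Merge the second list: minute 30 to minute 60, minute 75 to minute 80, minute 85 to minute 110, minute 115 to minute 140.
A \ B = minute 5 to minute 25, minute 65 to minute 70, minute 150 to minute 165.
B \ A = minute 30 to minute 60, minute 75 to minute 80, minute 85 to minute 110, minute 115 to minute 140.
Union of the two gives the symmetric difference.

minute 5 to minute 25, minute 30 to minute 60, minute 65 to minute 70, minute 75 to minute 80, minute 85 to minute 110, minute 115 to minute 140, minute 150 to minute 165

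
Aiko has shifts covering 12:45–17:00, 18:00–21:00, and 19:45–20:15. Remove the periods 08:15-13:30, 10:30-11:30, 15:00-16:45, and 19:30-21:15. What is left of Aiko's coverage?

13:30–15:00, 16:45–17:00, 18:00–19:30

A, merged: 12:45–17:00, 18:00–21:00.
B, merged: 08:15–13:30, 15:00–16:45, 19:30–21:15.
12:45–17:00 minus B → 13:30–15:00, 16:45–17:00.
18:00–21:00 minus B → 18:00–19:30.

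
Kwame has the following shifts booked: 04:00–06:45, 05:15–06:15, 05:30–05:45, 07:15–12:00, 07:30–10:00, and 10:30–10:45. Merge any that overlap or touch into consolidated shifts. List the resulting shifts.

05:15–06:15 overlaps/touches 04:00–06:45 → extend to 04:00–06:45.
05:30–05:45 overlaps/touches 04:00–06:45 → extend to 04:00–06:45.
07:15–12:00 is disjoint → start new block.
07:30–10:00 overlaps/touches 07:15–12:00 → extend to 07:15–12:00.
10:30–10:45 overlaps/touches 07:15–12:00 → extend to 07:15–12:00.

04:00–06:45, 07:15–12:00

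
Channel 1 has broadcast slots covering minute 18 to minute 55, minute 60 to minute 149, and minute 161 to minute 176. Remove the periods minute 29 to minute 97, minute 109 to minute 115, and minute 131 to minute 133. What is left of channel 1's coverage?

minute 18 to minute 29, minute 97 to minute 109, minute 115 to minute 131, minute 133 to minute 149, minute 161 to minute 176

minute 18 to minute 55 \ B = minute 18 to minute 29.
minute 60 to minute 149 \ B = minute 97 to minute 109, minute 115 to minute 131, minute 133 to minute 149.
minute 161 to minute 176: nothing removed.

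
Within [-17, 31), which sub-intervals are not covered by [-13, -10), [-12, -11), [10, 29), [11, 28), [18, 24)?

[-17, -13) ∪ [-10, 10) ∪ [29, 31)

Covered (merged): [-13, -10), [10, 29).
Gaps within [-17, 31): [-17, -13), [-10, 10), [29, 31).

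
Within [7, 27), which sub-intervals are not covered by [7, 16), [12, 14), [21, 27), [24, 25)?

[16, 21)

Covered (merged): [7, 16), [21, 27).
Gaps within [7, 27): [16, 21).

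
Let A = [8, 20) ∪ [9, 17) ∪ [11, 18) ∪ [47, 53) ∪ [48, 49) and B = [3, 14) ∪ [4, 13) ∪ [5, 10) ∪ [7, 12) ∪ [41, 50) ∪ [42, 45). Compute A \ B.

Merge the first list: [8, 20), [47, 53).
Merge the second list: [3, 14), [41, 50).
[8, 20) \ B = [14, 20).
[47, 53) \ B = [50, 53).

[14, 20) ∪ [50, 53)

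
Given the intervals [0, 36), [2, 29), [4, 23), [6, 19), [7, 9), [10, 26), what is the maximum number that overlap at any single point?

Sweep endpoints in order; track running count of active intervals.
Peak of 5 reached at 7.

5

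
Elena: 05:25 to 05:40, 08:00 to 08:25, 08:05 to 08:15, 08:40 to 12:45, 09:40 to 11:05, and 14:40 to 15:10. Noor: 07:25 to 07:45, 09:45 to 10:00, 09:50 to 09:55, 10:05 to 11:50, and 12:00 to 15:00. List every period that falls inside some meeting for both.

A, merged: 05:25–05:40, 08:00–08:25, 08:40–12:45, 14:40–15:10.
B, merged: 07:25–07:45, 09:45–10:00, 10:05–11:50, 12:00–15:00.
05:25–05:40: no overlap with the second set.
08:00–08:25: no overlap with the second set.
08:40–12:45 meets the second set on 09:45–10:00, 10:05–11:50, 12:00–12:45.
14:40–15:10 meets the second set on 14:40–15:00.

09:45–10:00, 10:05–11:50, 12:00–12:45, 14:40–15:00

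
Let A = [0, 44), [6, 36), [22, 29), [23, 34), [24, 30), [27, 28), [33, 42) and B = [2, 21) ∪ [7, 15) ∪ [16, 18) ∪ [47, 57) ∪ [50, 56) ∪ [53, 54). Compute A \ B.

A, merged: [0, 44).
B, merged: [2, 21), [47, 57).
[0, 44) \ B = [0, 2), [21, 44).

[0, 2) ∪ [21, 44)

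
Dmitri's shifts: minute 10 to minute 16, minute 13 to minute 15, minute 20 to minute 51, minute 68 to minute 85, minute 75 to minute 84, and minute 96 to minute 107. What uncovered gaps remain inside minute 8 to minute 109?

minute 8 to minute 10, minute 16 to minute 20, minute 51 to minute 68, minute 85 to minute 96, minute 107 to minute 109

The merged coverage is minute 10 to minute 16, minute 20 to minute 51, minute 68 to minute 85, minute 96 to minute 107.
Gaps within minute 8 to minute 109: minute 8 to minute 10, minute 16 to minute 20, minute 51 to minute 68, minute 85 to minute 96, minute 107 to minute 109.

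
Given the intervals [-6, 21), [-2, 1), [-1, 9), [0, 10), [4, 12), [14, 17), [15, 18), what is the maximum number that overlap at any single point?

Walk the sorted start/end points keeping a running depth.
The depth first hits 4 at 0.

4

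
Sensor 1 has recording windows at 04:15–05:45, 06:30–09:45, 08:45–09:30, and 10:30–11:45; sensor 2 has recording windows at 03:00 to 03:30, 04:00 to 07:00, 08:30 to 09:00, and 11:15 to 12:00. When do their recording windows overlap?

04:15-05:45, 06:30-07:00, 08:30-09:00, 11:15-11:45

First set merges to 04:15-05:45, 06:30-09:45, 10:30-11:45.
04:15-05:45 ∩ B → 04:15-05:45.
06:30-09:45 ∩ B → 06:30-07:00, 08:30-09:00.
10:30-11:45 ∩ B → 11:15-11:45.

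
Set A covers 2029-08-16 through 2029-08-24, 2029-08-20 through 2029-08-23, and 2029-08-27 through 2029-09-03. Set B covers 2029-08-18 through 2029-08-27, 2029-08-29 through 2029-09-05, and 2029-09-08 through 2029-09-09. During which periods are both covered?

A, merged: 2029-08-16 through 2029-08-24, 2029-08-27 through 2029-09-03.
2029-08-16 through 2029-08-24 ∩ B → 2029-08-18 through 2029-08-24.
2029-08-27 through 2029-09-03 ∩ B → 2029-08-27 through 2029-08-27, 2029-08-29 through 2029-09-03.

2029-08-18 through 2029-08-24, 2029-08-27 through 2029-08-27, 2029-08-29 through 2029-09-03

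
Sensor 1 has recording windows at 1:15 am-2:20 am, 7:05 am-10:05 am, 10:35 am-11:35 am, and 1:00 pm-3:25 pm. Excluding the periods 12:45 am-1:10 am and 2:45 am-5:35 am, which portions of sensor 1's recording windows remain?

1:15 am-2:20 am, 7:05 am-10:05 am, 10:35 am-11:35 am, 1:00 pm-3:25 pm

1:15 am-2:20 am: no B overlap → unchanged.
7:05 am-10:05 am: no B overlap → unchanged.
10:35 am-11:35 am: no B overlap → unchanged.
1:00 pm-3:25 pm: no B overlap → unchanged.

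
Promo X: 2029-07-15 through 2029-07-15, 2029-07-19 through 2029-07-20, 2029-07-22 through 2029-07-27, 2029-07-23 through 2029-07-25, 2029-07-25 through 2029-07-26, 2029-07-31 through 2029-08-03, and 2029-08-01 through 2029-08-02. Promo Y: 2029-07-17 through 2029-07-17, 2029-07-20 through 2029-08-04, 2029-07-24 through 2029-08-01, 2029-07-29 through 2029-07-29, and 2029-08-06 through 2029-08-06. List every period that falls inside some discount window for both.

2029-07-20 through 2029-07-20, 2029-07-22 through 2029-07-27, 2029-07-31 through 2029-08-03

A, merged: 2029-07-15 through 2029-07-15, 2029-07-19 through 2029-07-20, 2029-07-22 through 2029-07-27, 2029-07-31 through 2029-08-03.
B, merged: 2029-07-17 through 2029-07-17, 2029-07-20 through 2029-08-04, 2029-08-06 through 2029-08-06.
2029-07-15 through 2029-07-15 meets no B interval.
2029-07-19 through 2029-07-20 ∩ B → 2029-07-20 through 2029-07-20.
2029-07-22 through 2029-07-27 ∩ B → 2029-07-22 through 2029-07-27.
2029-07-31 through 2029-08-03 ∩ B → 2029-07-31 through 2029-08-03.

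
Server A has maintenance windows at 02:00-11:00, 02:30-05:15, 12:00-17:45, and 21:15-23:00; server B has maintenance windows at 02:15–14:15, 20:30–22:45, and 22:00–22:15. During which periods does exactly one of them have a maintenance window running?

Merge the first list: 02:00–11:00, 12:00–17:45, 21:15–23:00.
Merge the second list: 02:15–14:15, 20:30–22:45.
A \ B = 02:00–02:15, 14:15–17:45, 22:45–23:00.
B \ A = 11:00–12:00, 20:30–21:15.
Union of the two gives the symmetric difference.

02:00–02:15, 11:00–12:00, 14:15–17:45, 20:30–21:15, 22:45–23:00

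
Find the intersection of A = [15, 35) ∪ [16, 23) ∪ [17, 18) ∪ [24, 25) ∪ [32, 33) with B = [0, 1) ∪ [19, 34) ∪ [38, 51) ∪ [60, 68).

[19, 34)

Merge the first list: [15, 35).
[15, 35) ∩ B → [19, 34).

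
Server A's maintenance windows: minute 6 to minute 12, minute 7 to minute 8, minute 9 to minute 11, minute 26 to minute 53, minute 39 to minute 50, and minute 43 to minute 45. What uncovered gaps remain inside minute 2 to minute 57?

The merged coverage is minute 6 to minute 12, minute 26 to minute 53.
Gaps within minute 2 to minute 57: minute 2 to minute 6, minute 12 to minute 26, minute 53 to minute 57.

minute 2 to minute 6, minute 12 to minute 26, minute 53 to minute 57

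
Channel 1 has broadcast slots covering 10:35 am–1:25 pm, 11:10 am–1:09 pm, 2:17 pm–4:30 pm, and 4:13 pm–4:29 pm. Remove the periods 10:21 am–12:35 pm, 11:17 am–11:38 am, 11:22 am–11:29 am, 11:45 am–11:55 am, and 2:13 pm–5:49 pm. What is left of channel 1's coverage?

12:35 pm-1:25 pm

A, merged: 10:35 am-1:25 pm, 2:17 pm-4:30 pm.
B, merged: 10:21 am-12:35 pm, 2:13 pm-5:49 pm.
10:35 am-1:25 pm with B removed leaves 12:35 pm-1:25 pm.
2:17 pm-4:30 pm lies entirely inside B → drops out.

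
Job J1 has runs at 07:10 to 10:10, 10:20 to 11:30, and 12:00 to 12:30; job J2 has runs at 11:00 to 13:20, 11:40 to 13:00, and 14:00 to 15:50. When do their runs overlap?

11:00–11:30, 12:00–12:30

B, merged: 11:00–13:20, 14:00–15:50.
07:10–10:10 falls entirely outside B.
10:20–11:30 overlaps B on 11:00–11:30.
12:00–12:30 overlaps B on 12:00–12:30.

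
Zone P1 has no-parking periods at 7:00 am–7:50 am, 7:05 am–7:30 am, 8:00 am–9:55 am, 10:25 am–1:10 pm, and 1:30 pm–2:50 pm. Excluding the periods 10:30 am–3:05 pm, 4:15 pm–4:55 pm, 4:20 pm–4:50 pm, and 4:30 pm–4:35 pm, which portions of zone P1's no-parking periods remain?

A, merged: 7:00 am–7:50 am, 8:00 am–9:55 am, 10:25 am–1:10 pm, 1:30 pm–2:50 pm.
B, merged: 10:30 am–3:05 pm, 4:15 pm–4:55 pm.
7:00 am–7:50 am: nothing removed.
8:00 am–9:55 am: nothing removed.
10:25 am–1:10 pm \ B = 10:25 am–10:30 am.
1:30 pm–2:50 pm: entirely removed.

7:00 am–7:50 am, 8:00 am–9:55 am, 10:25 am–10:30 am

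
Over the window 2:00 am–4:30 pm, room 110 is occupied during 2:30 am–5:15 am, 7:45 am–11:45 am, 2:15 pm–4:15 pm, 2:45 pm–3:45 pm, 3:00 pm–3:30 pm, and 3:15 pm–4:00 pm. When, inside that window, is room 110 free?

2:00 am-2:30 am, 5:15 am-7:45 am, 11:45 am-2:15 pm, 4:15 pm-4:30 pm

After merging, the occupied span is 2:30 am-5:15 am, 7:45 am-11:45 am, 2:15 pm-4:15 pm.
Complement within 2:00 am-4:30 pm: 2:00 am-2:30 am, 5:15 am-7:45 am, 11:45 am-2:15 pm, 4:15 pm-4:30 pm.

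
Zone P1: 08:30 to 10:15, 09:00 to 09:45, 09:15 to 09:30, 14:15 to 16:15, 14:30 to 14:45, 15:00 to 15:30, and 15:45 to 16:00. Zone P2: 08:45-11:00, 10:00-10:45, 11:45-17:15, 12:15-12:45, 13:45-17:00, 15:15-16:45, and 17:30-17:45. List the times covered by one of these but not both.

First set merges to 08:30–10:15, 14:15–16:15.
Second set merges to 08:45–11:00, 11:45–17:15, 17:30–17:45.
A but not B: 08:30–08:45.
B but not A: 10:15–11:00, 11:45–14:15, 16:15–17:15, 17:30–17:45.
Combining gives A △ B.

08:30–08:45, 10:15–11:00, 11:45–14:15, 16:15–17:15, 17:30–17:45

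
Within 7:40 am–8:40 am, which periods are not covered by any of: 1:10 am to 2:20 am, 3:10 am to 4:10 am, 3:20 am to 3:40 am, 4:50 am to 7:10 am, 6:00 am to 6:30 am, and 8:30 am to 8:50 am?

7:40 am-8:30 am

The merged coverage is 1:10 am-2:20 am, 3:10 am-4:10 am, 4:50 am-7:10 am, 8:30 am-8:50 am.
Uncovered inside 7:40 am-8:40 am: 7:40 am-8:30 am.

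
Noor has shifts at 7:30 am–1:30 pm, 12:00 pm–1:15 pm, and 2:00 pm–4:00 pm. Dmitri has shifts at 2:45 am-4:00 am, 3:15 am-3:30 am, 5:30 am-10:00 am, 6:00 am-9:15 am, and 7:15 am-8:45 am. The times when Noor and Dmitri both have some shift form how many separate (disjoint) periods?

Merge the first list: 7:30 am-1:30 pm, 2:00 pm-4:00 pm.
Merge the second list: 2:45 am-4:00 am, 5:30 am-10:00 am.
A ∩ B = 7:30 am-10:00 am.
That is 1 disjoint piece.

1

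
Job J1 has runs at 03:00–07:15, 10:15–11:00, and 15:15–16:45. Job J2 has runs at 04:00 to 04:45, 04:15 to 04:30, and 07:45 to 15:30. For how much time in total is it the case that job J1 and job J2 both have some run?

1 h 45 min

B, merged: 04:00–04:45, 07:45–15:30.
A ∩ B = 04:00–04:45, 10:15–11:00, 15:15–15:30.
Total: 45 min + 45 min + 15 min = 1 h 45 min.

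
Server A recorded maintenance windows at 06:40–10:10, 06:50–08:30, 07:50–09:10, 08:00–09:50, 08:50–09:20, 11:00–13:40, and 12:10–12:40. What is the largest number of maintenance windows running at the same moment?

At 08:00, 4 of the intervals are simultaneously active.
No point has more.

4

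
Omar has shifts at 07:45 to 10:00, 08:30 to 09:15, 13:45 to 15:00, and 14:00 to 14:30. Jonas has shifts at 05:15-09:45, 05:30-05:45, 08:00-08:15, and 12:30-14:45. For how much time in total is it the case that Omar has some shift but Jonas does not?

30 min

A, merged: 07:45-10:00, 13:45-15:00.
B, merged: 05:15-09:45, 12:30-14:45.
A \ B = 09:45-10:00, 14:45-15:00.
Total: 15 min + 15 min = 30 min.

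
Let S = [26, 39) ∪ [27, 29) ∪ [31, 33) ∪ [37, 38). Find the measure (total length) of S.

13

Merged: [26, 39).
Length: 13.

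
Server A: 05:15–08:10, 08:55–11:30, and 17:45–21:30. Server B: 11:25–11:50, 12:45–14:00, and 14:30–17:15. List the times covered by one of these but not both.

Only in the first: 05:15–08:10, 08:55–11:25, 17:45–21:30.
Only in the second: 11:30–11:50, 12:45–14:00, 14:30–17:15.
Together these are the periods covered by exactly one.

05:15–08:10, 08:55–11:25, 11:30–11:50, 12:45–14:00, 14:30–17:15, 17:45–21:30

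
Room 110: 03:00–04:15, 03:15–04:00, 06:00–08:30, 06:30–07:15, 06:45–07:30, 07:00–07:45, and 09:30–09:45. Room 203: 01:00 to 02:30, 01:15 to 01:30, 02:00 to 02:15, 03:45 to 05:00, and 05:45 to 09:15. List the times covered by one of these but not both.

A, merged: 03:00–04:15, 06:00–08:30, 09:30–09:45.
B, merged: 01:00–02:30, 03:45–05:00, 05:45–09:15.
A \ B = 03:00–03:45, 09:30–09:45.
B \ A = 01:00–02:30, 04:15–05:00, 05:45–06:00, 08:30–09:15.
Union of the two gives the symmetric difference.

01:00–02:30, 03:00–03:45, 04:15–05:00, 05:45–06:00, 08:30–09:15, 09:30–09:45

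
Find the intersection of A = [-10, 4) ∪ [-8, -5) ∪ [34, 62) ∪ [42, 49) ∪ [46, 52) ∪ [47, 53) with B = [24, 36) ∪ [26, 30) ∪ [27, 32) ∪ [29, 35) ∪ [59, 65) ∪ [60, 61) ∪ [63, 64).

[34, 36) ∪ [59, 62)

First set merges to [-10, 4), [34, 62).
Second set merges to [24, 36), [59, 65).
[-10, 4): no overlap with the second set.
[34, 62) meets the second set on [34, 36), [59, 62).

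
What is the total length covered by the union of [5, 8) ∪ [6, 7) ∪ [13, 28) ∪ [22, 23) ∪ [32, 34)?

Merged: [5, 8), [13, 28), [32, 34).
Lengths: 3 + 15 + 2 = 20.

20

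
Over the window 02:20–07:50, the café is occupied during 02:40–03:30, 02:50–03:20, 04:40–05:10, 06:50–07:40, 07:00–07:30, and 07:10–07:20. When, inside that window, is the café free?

Covered (merged): 02:40–03:30, 04:40–05:10, 06:50–07:40.
Complement within 02:20–07:50: 02:20–02:40, 03:30–04:40, 05:10–06:50, 07:40–07:50.

02:20–02:40, 03:30–04:40, 05:10–06:50, 07:40–07:50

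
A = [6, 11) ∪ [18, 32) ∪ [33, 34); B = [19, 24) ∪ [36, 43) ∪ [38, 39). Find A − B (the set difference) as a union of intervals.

B, merged: [19, 24), [36, 43).
[6, 11): no B overlap → unchanged.
[18, 32) minus B → [18, 19), [24, 32).
[33, 34): no B overlap → unchanged.

[6, 11) ∪ [18, 19) ∪ [24, 32) ∪ [33, 34)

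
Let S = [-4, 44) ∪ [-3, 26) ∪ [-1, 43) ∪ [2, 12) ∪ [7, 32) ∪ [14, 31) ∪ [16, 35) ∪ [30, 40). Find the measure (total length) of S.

48

Merged: [-4, 44).
Length: 48.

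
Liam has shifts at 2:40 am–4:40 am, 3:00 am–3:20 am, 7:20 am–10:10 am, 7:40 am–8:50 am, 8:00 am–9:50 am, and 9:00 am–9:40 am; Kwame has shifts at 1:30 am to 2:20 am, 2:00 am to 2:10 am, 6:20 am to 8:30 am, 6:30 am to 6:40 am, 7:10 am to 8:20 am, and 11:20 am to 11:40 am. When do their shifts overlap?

First set merges to 2:40 am–4:40 am, 7:20 am–10:10 am.
Second set merges to 1:30 am–2:20 am, 6:20 am–8:30 am, 11:20 am–11:40 am.
2:40 am–4:40 am: no overlap with the second set.
7:20 am–10:10 am meets the second set on 7:20 am–8:30 am.

7:20 am–8:30 am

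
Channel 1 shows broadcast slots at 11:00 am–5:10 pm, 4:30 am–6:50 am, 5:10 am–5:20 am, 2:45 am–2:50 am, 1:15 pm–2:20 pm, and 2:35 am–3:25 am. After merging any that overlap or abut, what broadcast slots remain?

2:35 am-3:25 am, 4:30 am-6:50 am, 11:00 am-5:10 pm

Sort by start: 2:35 am-3:25 am, 2:45 am-2:50 am, 4:30 am-6:50 am, 5:10 am-5:20 am, 11:00 am-5:10 pm, 1:15 pm-2:20 pm.
2:45 am-2:50 am overlaps/touches 2:35 am-3:25 am → extend to 2:35 am-3:25 am.
4:30 am-6:50 am is disjoint → start new block.
5:10 am-5:20 am overlaps/touches 4:30 am-6:50 am → extend to 4:30 am-6:50 am.
11:00 am-5:10 pm is disjoint → start new block.
1:15 pm-2:20 pm overlaps/touches 11:00 am-5:10 pm → extend to 11:00 am-5:10 pm.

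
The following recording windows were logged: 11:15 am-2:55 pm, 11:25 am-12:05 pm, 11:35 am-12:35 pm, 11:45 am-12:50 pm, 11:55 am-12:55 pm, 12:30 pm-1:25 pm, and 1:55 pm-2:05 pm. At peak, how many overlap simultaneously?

Sweep endpoints in order; track running count of active intervals.
Peak of 5 reached at 11:55 am.

5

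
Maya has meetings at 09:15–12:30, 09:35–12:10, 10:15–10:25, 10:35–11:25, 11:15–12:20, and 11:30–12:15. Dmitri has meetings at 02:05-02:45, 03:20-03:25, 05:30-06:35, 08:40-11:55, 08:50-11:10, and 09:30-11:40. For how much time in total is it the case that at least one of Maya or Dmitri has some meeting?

5 h 40 min

A, merged: 09:15-12:30.
B, merged: 02:05-02:45, 03:20-03:25, 05:30-06:35, 08:40-11:55.
A ∪ B = 02:05-02:45, 03:20-03:25, 05:30-06:35, 08:40-12:30.
Total: 40 min + 5 min + 1 h 5 min + 3 h 50 min = 5 h 40 min.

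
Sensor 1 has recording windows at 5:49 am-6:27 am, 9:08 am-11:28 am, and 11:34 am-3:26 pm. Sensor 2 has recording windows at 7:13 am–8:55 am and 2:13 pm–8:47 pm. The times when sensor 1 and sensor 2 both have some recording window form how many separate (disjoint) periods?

1

A ∩ B = 2:13 pm-3:26 pm.
That is 1 disjoint piece.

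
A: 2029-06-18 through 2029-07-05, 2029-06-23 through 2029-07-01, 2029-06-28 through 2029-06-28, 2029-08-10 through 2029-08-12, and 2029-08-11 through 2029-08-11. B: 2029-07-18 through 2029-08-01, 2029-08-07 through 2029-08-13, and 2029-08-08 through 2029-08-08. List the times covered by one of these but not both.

First set merges to 2029-06-18 through 2029-07-05, 2029-08-10 through 2029-08-12.
Second set merges to 2029-07-18 through 2029-08-01, 2029-08-07 through 2029-08-13.
A \ B = 2029-06-18 through 2029-07-05.
B \ A = 2029-07-18 through 2029-08-01, 2029-08-07 through 2029-08-09, 2029-08-13 through 2029-08-13.
Union of the two gives the symmetric difference.

2029-06-18 through 2029-07-05, 2029-07-18 through 2029-08-01, 2029-08-07 through 2029-08-09, 2029-08-13 through 2029-08-13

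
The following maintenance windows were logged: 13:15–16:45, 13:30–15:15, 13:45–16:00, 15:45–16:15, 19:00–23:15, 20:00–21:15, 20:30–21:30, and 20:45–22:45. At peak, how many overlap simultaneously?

Sweep endpoints in order; track running count of active intervals.
Peak of 4 reached at 20:45.

4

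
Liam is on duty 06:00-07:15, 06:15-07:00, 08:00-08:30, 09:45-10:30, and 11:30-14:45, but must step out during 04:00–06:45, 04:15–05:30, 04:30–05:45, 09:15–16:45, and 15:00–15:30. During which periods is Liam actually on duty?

06:45–07:15, 08:00–08:30

First set merges to 06:00–07:15, 08:00–08:30, 09:45–10:30, 11:30–14:45.
Second set merges to 04:00–06:45, 09:15–16:45.
06:00–07:15 with B removed leaves 06:45–07:15.
08:00–08:30 is untouched.
09:45–10:30 lies entirely inside B → drops out.
11:30–14:45 lies entirely inside B → drops out.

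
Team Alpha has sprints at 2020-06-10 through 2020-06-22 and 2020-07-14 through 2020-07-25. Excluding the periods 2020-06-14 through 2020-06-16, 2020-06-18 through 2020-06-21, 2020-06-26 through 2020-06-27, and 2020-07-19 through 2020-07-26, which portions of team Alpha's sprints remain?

2020-06-10 through 2020-06-22 minus B → 2020-06-10 through 2020-06-13, 2020-06-17 through 2020-06-17, 2020-06-22 through 2020-06-22.
2020-07-14 through 2020-07-25 minus B → 2020-07-14 through 2020-07-18.

2020-06-10 through 2020-06-13, 2020-06-17 through 2020-06-17, 2020-06-22 through 2020-06-22, 2020-07-14 through 2020-07-18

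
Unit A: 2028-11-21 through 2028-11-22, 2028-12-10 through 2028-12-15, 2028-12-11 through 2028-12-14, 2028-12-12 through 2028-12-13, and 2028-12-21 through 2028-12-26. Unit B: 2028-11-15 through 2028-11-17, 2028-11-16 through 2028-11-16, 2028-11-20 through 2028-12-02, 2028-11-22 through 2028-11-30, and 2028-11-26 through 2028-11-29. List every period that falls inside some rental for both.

2028-11-21 through 2028-11-22

Merge the first list: 2028-11-21 through 2028-11-22, 2028-12-10 through 2028-12-15, 2028-12-21 through 2028-12-26.
Merge the second list: 2028-11-15 through 2028-11-17, 2028-11-20 through 2028-12-02.
2028-11-21 through 2028-11-22 overlaps B on 2028-11-21 through 2028-11-22.
2028-12-10 through 2028-12-15 falls entirely outside B.
2028-12-21 through 2028-12-26 falls entirely outside B.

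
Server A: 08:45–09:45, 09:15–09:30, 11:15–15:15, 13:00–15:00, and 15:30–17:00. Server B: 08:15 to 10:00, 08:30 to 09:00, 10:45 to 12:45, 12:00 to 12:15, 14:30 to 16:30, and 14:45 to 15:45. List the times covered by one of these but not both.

08:15–08:45, 09:45–10:00, 10:45–11:15, 12:45–14:30, 15:15–15:30, 16:30–17:00

Merge the first list: 08:45–09:45, 11:15–15:15, 15:30–17:00.
Merge the second list: 08:15–10:00, 10:45–12:45, 14:30–16:30.
A but not B: 12:45–14:30, 16:30–17:00.
B but not A: 08:15–08:45, 09:45–10:00, 10:45–11:15, 15:15–15:30.
Combining gives A △ B.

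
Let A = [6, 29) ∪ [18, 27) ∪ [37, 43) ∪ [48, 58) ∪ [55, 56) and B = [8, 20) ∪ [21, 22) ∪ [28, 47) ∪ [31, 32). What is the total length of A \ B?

First set merges to [6, 29), [37, 43), [48, 58).
Second set merges to [8, 20), [21, 22), [28, 47).
A \ B = [6, 8), [20, 21), [22, 28), [48, 58).
Total: 2 + 1 + 6 + 10 = 19.

19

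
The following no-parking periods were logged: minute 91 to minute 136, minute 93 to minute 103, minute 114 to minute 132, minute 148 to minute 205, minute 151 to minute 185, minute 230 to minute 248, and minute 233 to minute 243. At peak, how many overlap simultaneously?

2

At minute 93, 2 of the intervals are simultaneously active.
No point has more.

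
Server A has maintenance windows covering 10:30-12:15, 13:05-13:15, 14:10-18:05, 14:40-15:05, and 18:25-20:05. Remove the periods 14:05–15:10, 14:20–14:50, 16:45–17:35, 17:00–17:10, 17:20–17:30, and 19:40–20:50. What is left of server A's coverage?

10:30-12:15, 13:05-13:15, 15:10-16:45, 17:35-18:05, 18:25-19:40

A, merged: 10:30-12:15, 13:05-13:15, 14:10-18:05, 18:25-20:05.
B, merged: 14:05-15:10, 16:45-17:35, 19:40-20:50.
10:30-12:15 is untouched.
13:05-13:15 is untouched.
14:10-18:05 with B removed leaves 15:10-16:45, 17:35-18:05.
18:25-20:05 with B removed leaves 18:25-19:40.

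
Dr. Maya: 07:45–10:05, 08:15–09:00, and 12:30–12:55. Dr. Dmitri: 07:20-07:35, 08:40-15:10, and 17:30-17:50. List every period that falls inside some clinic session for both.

First set merges to 07:45–10:05, 12:30–12:55.
07:45–10:05 meets the second set on 08:40–10:05.
12:30–12:55 meets the second set on 12:30–12:55.

08:40–10:05, 12:30–12:55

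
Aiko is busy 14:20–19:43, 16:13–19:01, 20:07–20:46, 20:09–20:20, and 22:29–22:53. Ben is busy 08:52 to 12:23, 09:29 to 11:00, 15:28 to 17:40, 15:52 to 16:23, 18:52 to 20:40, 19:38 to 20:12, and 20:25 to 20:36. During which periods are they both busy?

A, merged: 14:20-19:43, 20:07-20:46, 22:29-22:53.
B, merged: 08:52-12:23, 15:28-17:40, 18:52-20:40.
14:20-19:43 ∩ B → 15:28-17:40, 18:52-19:43.
20:07-20:46 ∩ B → 20:07-20:40.
22:29-22:53 meets no B interval.

15:28-17:40, 18:52-19:43, 20:07-20:40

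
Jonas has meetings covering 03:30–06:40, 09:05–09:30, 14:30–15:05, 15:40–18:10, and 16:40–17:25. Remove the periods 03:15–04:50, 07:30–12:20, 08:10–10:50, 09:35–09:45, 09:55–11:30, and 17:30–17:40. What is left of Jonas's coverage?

04:50-06:40, 14:30-15:05, 15:40-17:30, 17:40-18:10

A, merged: 03:30-06:40, 09:05-09:30, 14:30-15:05, 15:40-18:10.
B, merged: 03:15-04:50, 07:30-12:20, 17:30-17:40.
03:30-06:40 with B removed leaves 04:50-06:40.
09:05-09:30 lies entirely inside B → drops out.
14:30-15:05 is untouched.
15:40-18:10 with B removed leaves 15:40-17:30, 17:40-18:10.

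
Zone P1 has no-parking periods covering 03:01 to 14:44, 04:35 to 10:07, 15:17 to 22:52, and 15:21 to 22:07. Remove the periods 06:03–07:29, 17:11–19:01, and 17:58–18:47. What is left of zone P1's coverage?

A, merged: 03:01–14:44, 15:17–22:52.
B, merged: 06:03–07:29, 17:11–19:01.
03:01–14:44 minus B → 03:01–06:03, 07:29–14:44.
15:17–22:52 minus B → 15:17–17:11, 19:01–22:52.

03:01–06:03, 07:29–14:44, 15:17–17:11, 19:01–22:52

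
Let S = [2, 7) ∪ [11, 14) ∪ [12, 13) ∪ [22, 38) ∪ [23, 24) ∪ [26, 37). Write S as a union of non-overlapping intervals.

[11, 14) is disjoint → start new block.
[12, 13) overlaps/touches [11, 14) → extend to [11, 14).
[22, 38) is disjoint → start new block.
[23, 24) overlaps/touches [22, 38) → extend to [22, 38).
[26, 37) overlaps/touches [22, 38) → extend to [22, 38).

[2, 7) ∪ [11, 14) ∪ [22, 38)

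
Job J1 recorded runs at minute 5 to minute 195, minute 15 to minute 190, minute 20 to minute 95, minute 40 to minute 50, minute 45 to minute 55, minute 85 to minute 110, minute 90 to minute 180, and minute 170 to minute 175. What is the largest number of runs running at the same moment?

5

Walk the sorted start/end points keeping a running depth.
The depth first hits 5 at minute 45.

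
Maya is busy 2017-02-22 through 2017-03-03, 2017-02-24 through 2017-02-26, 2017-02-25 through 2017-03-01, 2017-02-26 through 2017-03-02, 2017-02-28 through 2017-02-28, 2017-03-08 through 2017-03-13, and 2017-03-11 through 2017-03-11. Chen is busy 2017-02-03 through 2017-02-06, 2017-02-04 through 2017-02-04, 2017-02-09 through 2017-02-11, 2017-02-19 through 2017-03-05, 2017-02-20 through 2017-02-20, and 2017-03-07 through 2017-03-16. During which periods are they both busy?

First set merges to 2017-02-22 through 2017-03-03, 2017-03-08 through 2017-03-13.
Second set merges to 2017-02-03 through 2017-02-06, 2017-02-09 through 2017-02-11, 2017-02-19 through 2017-03-05, 2017-03-07 through 2017-03-16.
2017-02-22 through 2017-03-03 meets the second set on 2017-02-22 through 2017-03-03.
2017-03-08 through 2017-03-13 meets the second set on 2017-03-08 through 2017-03-13.

2017-02-22 through 2017-03-03, 2017-03-08 through 2017-03-13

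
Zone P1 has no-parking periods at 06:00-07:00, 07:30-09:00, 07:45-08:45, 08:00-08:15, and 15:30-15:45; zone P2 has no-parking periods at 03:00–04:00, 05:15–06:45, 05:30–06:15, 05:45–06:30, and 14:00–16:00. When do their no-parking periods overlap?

06:00-06:45, 15:30-15:45

A, merged: 06:00-07:00, 07:30-09:00, 15:30-15:45.
B, merged: 03:00-04:00, 05:15-06:45, 14:00-16:00.
06:00-07:00 overlaps B on 06:00-06:45.
07:30-09:00 falls entirely outside B.
15:30-15:45 overlaps B on 15:30-15:45.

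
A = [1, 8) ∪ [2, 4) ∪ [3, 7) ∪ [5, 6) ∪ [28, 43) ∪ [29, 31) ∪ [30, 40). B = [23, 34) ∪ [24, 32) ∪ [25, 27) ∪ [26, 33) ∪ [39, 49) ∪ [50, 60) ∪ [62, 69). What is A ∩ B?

[28, 34) ∪ [39, 43)

A, merged: [1, 8), [28, 43).
B, merged: [23, 34), [39, 49), [50, 60), [62, 69).
[1, 8) falls entirely outside B.
[28, 43) overlaps B on [28, 34), [39, 43).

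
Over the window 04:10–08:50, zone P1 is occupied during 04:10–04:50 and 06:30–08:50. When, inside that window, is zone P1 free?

Covered (merged): 04:10–04:50, 06:30–08:50.
Complement within 04:10–08:50: 04:50–06:30.

04:50–06:30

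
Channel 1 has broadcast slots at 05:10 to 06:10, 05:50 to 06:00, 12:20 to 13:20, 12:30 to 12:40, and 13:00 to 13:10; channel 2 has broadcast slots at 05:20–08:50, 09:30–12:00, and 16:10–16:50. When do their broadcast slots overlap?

First set merges to 05:10–06:10, 12:20–13:20.
05:10–06:10 overlaps B on 05:20–06:10.
12:20–13:20 falls entirely outside B.

05:20–06:10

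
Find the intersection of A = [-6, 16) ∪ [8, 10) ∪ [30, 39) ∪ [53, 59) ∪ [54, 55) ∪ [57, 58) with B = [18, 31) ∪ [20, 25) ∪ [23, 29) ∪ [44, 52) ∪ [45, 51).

[30, 31)

Merge the first list: [-6, 16), [30, 39), [53, 59).
Merge the second list: [18, 31), [44, 52).
[-6, 16) meets no B interval.
[30, 39) ∩ B → [30, 31).
[53, 59) meets no B interval.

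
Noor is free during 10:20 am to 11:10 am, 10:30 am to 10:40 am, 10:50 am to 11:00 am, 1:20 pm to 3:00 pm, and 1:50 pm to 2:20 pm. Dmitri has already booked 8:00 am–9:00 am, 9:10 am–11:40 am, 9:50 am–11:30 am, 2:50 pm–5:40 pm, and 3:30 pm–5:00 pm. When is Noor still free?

Merge the first list: 10:20 am–11:10 am, 1:20 pm–3:00 pm.
Merge the second list: 8:00 am–9:00 am, 9:10 am–11:40 am, 2:50 pm–5:40 pm.
10:20 am–11:10 am lies entirely inside B → drops out.
1:20 pm–3:00 pm with B removed leaves 1:20 pm–2:50 pm.

1:20 pm–2:50 pm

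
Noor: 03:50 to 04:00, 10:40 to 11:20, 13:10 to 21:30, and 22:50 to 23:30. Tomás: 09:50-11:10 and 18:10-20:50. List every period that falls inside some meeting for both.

03:50–04:00 meets no B interval.
10:40–11:20 ∩ B → 10:40–11:10.
13:10–21:30 ∩ B → 18:10–20:50.
22:50–23:30 meets no B interval.

10:40–11:10, 18:10–20:50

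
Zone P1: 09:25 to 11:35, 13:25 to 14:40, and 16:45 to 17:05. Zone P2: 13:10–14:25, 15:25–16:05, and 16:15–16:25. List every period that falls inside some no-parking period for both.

09:25–11:35: no overlap with the second set.
13:25–14:40 meets the second set on 13:25–14:25.
16:45–17:05: no overlap with the second set.

13:25–14:25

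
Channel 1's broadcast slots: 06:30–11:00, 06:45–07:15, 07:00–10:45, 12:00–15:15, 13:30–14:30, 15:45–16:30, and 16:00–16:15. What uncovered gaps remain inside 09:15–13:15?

11:00-12:00

The merged coverage is 06:30-11:00, 12:00-15:15, 15:45-16:30.
Gaps within 09:15-13:15: 11:00-12:00.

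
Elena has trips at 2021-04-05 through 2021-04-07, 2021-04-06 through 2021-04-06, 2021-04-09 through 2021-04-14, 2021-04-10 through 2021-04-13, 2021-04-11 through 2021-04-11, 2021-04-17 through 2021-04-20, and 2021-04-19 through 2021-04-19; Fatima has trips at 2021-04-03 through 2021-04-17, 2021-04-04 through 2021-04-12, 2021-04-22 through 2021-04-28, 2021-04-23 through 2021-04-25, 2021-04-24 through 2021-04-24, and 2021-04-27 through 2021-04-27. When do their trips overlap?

2021-04-05 through 2021-04-07, 2021-04-09 through 2021-04-14, 2021-04-17 through 2021-04-17

First set merges to 2021-04-05 through 2021-04-07, 2021-04-09 through 2021-04-14, 2021-04-17 through 2021-04-20.
Second set merges to 2021-04-03 through 2021-04-17, 2021-04-22 through 2021-04-28.
2021-04-05 through 2021-04-07 ∩ B → 2021-04-05 through 2021-04-07.
2021-04-09 through 2021-04-14 ∩ B → 2021-04-09 through 2021-04-14.
2021-04-17 through 2021-04-20 ∩ B → 2021-04-17 through 2021-04-17.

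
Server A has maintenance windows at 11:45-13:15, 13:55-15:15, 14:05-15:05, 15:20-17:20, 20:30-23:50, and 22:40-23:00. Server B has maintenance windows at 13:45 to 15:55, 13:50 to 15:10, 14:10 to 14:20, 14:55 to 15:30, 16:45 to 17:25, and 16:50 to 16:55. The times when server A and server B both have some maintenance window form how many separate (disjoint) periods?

A, merged: 11:45–13:15, 13:55–15:15, 15:20–17:20, 20:30–23:50.
B, merged: 13:45–15:55, 16:45–17:25.
A ∩ B = 13:55–15:15, 15:20–15:55, 16:45–17:20.
That is 3 disjoint pieces.

3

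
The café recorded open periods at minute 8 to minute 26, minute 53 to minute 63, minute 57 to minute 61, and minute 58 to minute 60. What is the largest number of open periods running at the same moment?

Walk the sorted start/end points keeping a running depth.
The depth first hits 3 at minute 58.

3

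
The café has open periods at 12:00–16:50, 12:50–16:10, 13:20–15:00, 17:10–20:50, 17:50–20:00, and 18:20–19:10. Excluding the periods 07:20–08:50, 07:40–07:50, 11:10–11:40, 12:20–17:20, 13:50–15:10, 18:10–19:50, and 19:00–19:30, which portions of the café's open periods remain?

A, merged: 12:00–16:50, 17:10–20:50.
B, merged: 07:20–08:50, 11:10–11:40, 12:20–17:20, 18:10–19:50.
12:00–16:50 with B removed leaves 12:00–12:20.
17:10–20:50 with B removed leaves 17:20–18:10, 19:50–20:50.

12:00–12:20, 17:20–18:10, 19:50–20:50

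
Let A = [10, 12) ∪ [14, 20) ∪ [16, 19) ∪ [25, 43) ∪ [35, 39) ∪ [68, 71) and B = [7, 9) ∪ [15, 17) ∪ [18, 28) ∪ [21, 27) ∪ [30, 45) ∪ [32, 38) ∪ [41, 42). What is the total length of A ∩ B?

A, merged: [10, 12), [14, 20), [25, 43), [68, 71).
B, merged: [7, 9), [15, 17), [18, 28), [30, 45).
A ∩ B = [15, 17), [18, 20), [25, 28), [30, 43).
Total: 2 + 2 + 3 + 13 = 20.

20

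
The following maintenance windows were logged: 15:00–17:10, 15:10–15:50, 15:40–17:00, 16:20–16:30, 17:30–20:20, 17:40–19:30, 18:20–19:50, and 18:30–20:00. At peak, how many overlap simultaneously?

4

Walk the sorted start/end points keeping a running depth.
The depth first hits 4 at 18:30.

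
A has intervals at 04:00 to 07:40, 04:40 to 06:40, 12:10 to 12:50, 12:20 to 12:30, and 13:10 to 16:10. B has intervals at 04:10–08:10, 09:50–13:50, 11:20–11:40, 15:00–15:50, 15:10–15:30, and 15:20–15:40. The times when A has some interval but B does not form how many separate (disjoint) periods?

3

Merge the first list: 04:00–07:40, 12:10–12:50, 13:10–16:10.
Merge the second list: 04:10–08:10, 09:50–13:50, 15:00–15:50.
A \ B = 04:00–04:10, 13:50–15:00, 15:50–16:10.
That is 3 disjoint pieces.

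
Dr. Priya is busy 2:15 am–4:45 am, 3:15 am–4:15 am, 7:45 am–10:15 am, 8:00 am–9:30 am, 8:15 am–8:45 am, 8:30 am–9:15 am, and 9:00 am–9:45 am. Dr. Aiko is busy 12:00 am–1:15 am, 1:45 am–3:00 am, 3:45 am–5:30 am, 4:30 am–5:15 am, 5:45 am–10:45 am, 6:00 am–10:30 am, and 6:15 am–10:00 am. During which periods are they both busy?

2:15 am–3:00 am, 3:45 am–4:45 am, 7:45 am–10:15 am

Merge the first list: 2:15 am–4:45 am, 7:45 am–10:15 am.
Merge the second list: 12:00 am–1:15 am, 1:45 am–3:00 am, 3:45 am–5:30 am, 5:45 am–10:45 am.
2:15 am–4:45 am overlaps B on 2:15 am–3:00 am, 3:45 am–4:45 am.
7:45 am–10:15 am overlaps B on 7:45 am–10:15 am.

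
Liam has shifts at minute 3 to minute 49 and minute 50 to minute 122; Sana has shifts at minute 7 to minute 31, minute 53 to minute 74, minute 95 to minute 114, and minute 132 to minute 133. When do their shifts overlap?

minute 3 to minute 49 ∩ B → minute 7 to minute 31.
minute 50 to minute 122 ∩ B → minute 53 to minute 74, minute 95 to minute 114.

minute 7 to minute 31, minute 53 to minute 74, minute 95 to minute 114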